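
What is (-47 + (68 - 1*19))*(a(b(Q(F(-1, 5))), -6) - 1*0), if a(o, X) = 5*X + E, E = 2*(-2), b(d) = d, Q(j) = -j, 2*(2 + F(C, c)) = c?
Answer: -68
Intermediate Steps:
F(C, c) = -2 + c/2
E = -4
a(o, X) = -4 + 5*X (a(o, X) = 5*X - 4 = -4 + 5*X)
(-47 + (68 - 1*19))*(a(b(Q(F(-1, 5))), -6) - 1*0) = (-47 + (68 - 1*19))*((-4 + 5*(-6)) - 1*0) = (-47 + (68 - 19))*((-4 - 30) + 0) = (-47 + 49)*(-34 + 0) = 2*(-34) = -68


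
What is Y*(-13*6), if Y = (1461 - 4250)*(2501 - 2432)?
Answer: 15010398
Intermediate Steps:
Y = -192441 (Y = -2789*69 = -192441)
Y*(-13*6) = -(-2501733)*6 = -192441*(-78) = 15010398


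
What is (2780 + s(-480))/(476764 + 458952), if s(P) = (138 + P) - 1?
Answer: 2437/935716 ≈ 0.0026044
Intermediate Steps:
s(P) = 137 + P
(2780 + s(-480))/(476764 + 458952) = (2780 + (137 - 480))/(476764 + 458952) = (2780 - 343)/935716 = 2437*(1/935716) = 2437/935716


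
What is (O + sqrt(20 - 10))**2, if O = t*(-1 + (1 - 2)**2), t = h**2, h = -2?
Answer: 10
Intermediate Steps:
t = 4 (t = (-2)**2 = 4)
O = 0 (O = 4*(-1 + (1 - 2)**2) = 4*(-1 + (-1)**2) = 4*(-1 + 1) = 4*0 = 0)
(O + sqrt(20 - 10))**2 = (0 + sqrt(20 - 10))**2 = (0 + sqrt(10))**2 = (sqrt(10))**2 = 10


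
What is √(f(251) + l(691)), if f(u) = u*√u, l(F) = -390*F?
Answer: √(-269490 + 251*√251) ≈ 515.28*I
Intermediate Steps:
f(u) = u^(3/2)
√(f(251) + l(691)) = √(251^(3/2) - 390*691) = √(251*√251 - 269490) = √(-269490 + 251*√251)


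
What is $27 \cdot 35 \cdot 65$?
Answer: $61425$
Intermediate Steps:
$27 \cdot 35 \cdot 65 = 945 \cdot 65 = 61425$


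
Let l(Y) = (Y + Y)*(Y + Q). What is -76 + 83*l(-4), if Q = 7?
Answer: -2068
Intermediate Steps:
l(Y) = 2*Y*(7 + Y) (l(Y) = (Y + Y)*(Y + 7) = (2*Y)*(7 + Y) = 2*Y*(7 + Y))
-76 + 83*l(-4) = -76 + 83*(2*(-4)*(7 - 4)) = -76 + 83*(2*(-4)*3) = -76 + 83*(-24) = -76 - 1992 = -2068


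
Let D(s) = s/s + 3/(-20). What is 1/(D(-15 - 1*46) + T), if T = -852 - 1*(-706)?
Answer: -20/2903 ≈ -0.0068894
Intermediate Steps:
D(s) = 17/20 (D(s) = 1 + 3*(-1/20) = 1 - 3/20 = 17/20)
T = -146 (T = -852 + 706 = -146)
1/(D(-15 - 1*46) + T) = 1/(17/20 - 146) = 1/(-2903/20) = -20/2903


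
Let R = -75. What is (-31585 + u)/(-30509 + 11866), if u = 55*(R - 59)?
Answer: 38955/18643 ≈ 2.0895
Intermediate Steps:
u = -7370 (u = 55*(-75 - 59) = 55*(-134) = -7370)
(-31585 + u)/(-30509 + 11866) = (-31585 - 7370)/(-30509 + 11866) = -38955/(-18643) = -38955*(-1/18643) = 38955/18643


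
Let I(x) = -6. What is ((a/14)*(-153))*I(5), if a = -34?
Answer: -15606/7 ≈ -2229.4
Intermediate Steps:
((a/14)*(-153))*I(5) = (-34/14*(-153))*(-6) = (-34*1/14*(-153))*(-6) = -17/7*(-153)*(-6) = (2601/7)*(-6) = -15606/7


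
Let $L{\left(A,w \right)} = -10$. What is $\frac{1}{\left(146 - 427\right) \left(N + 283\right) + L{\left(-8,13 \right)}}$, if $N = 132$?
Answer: $- \frac{1}{116625} \approx -8.5745 \cdot 10^{-6}$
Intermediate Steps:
$\frac{1}{\left(146 - 427\right) \left(N + 283\right) + L{\left(-8,13 \right)}} = \frac{1}{\left(146 - 427\right) \left(132 + 283\right) - 10} = \frac{1}{\left(-281\right) 415 - 10} = \frac{1}{-116615 - 10} = \frac{1}{-116625} = - \frac{1}{116625}$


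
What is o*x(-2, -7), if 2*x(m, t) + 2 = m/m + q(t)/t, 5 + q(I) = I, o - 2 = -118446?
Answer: -296110/7 ≈ -42301.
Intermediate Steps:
o = -118444 (o = 2 - 118446 = -118444)
q(I) = -5 + I
x(m, t) = -½ + (-5 + t)/(2*t) (x(m, t) = -1 + (m/m + (-5 + t)/t)/2 = -1 + (1 + (-5 + t)/t)/2 = -1 + (½ + (-5 + t)/(2*t)) = -½ + (-5 + t)/(2*t))
o*x(-2, -7) = -(-296110)/(-7) = -(-296110)*(-1)/7 = -118444*5/14 = -296110/7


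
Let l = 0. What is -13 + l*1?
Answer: -13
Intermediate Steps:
-13 + l*1 = -13 + 0*1 = -13 + 0 = -13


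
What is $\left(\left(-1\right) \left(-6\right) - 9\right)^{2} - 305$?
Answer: $-296$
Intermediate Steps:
$\left(\left(-1\right) \left(-6\right) - 9\right)^{2} - 305 = \left(6 - 9\right)^{2} - 305 = \left(-3\right)^{2} - 305 = 9 - 305 = -296$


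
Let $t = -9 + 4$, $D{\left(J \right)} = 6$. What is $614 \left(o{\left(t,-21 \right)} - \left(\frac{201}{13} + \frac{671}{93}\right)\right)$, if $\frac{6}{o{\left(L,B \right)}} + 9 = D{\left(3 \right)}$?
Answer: $- \frac{18318076}{1209} \approx -15151.0$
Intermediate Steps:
$t = -5$
$o{\left(L,B \right)} = -2$ ($o{\left(L,B \right)} = \frac{6}{-9 + 6} = \frac{6}{-3} = 6 \left(- \frac{1}{3}\right) = -2$)
$614 \left(o{\left(t,-21 \right)} - \left(\frac{201}{13} + \frac{671}{93}\right)\right) = 614 \left(-2 - \left(\frac{201}{13} + \frac{671}{93}\right)\right) = 614 \left(-2 - \frac{27416}{1209}\right) = 614 \left(- \frac{29834}{1209}\right) = - \frac{18318076}{1209}$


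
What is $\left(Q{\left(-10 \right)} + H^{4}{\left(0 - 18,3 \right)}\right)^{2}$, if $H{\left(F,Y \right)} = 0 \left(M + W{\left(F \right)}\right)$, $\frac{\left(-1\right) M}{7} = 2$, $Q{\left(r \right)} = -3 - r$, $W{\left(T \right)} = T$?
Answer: $49$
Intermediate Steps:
$M = -14$ ($M = \left(-7\right) 2 = -14$)
$H{\left(F,Y \right)} = 0$ ($H{\left(F,Y \right)} = 0 \left(-14 + F\right) = 0$)
$\left(Q{\left(-10 \right)} + H^{4}{\left(0 - 18,3 \right)}\right)^{2} = \left(\left(-3 - -10\right) + 0^{4}\right)^{2} = \left(\left(-3 + 10\right) + 0\right)^{2} = \left(7 + 0\right)^{2} = 7^{2} = 49$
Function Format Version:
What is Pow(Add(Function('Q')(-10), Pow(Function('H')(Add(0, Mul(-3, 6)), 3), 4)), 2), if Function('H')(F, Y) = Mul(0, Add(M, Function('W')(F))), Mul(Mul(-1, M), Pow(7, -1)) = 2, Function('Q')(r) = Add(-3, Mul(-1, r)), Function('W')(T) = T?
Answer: 49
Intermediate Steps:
M = -14 (M = Mul(-7, 2) = -14)
Function('H')(F, Y) = 0 (Function('H')(F, Y) = Mul(0, Add(-14, F)) = 0)
Pow(Add(Function('Q')(-10), Pow(Function('H')(Add(0, Mul(-3, 6)), 3), 4)), 2) = Pow(Add(Add(-3, Mul(-1, -10)), Pow(0, 4)), 2) = Pow(Add(Add(-3, 10), 0), 2) = Pow(Add(7, 0), 2) = Pow(7, 2) = 49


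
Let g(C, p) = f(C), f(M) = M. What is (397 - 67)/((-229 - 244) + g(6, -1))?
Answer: -330/467 ≈ -0.70664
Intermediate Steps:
g(C, p) = C
(397 - 67)/((-229 - 244) + g(6, -1)) = (397 - 67)/((-229 - 244) + 6) = 330/(-473 + 6) = 330/(-467) = 330*(-1/467) = -330/467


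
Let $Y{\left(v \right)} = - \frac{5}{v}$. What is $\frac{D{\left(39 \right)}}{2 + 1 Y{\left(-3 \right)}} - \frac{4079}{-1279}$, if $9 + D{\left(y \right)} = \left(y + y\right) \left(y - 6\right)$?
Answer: $\frac{9886774}{14069} \approx 702.73$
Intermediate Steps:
$D{\left(y \right)} = -9 + 2 y \left(-6 + y\right)$ ($D{\left(y \right)} = -9 + \left(y + y\right) \left(y - 6\right) = -9 + 2 y \left(-6 + y\right)$)
$\frac{D{\left(39 \right)}}{2 + 1 Y{\left(-3 \right)}} - \frac{4079}{-1279} = \frac{-9 - 468 + 2 \cdot 39^{2}}{2 + 1 \left(- \frac{5}{-3}\right)} - \frac{4079}{-1279} = \frac{-9 - 468 + 2 \cdot 1521}{2 + 1 \left(\left(-5\right) \left(- \frac{1}{3}\right)\right)} - - \frac{4079}{1279} = \frac{-9 - 468 + 3042}{2 + 1 \cdot \frac{5}{3}} + \frac{4079}{1279} = \frac{2565}{2 + \frac{5}{3}} + \frac{4079}{1279} = \frac{2565}{\frac{11}{3}} + \frac{4079}{1279} = 2565 \cdot \frac{3}{11} + \frac{4079}{1279} = \frac{7695}{11} + \frac{4079}{1279} = \frac{9886774}{14069}$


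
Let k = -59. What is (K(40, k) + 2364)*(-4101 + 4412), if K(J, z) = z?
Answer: 716855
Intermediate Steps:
(K(40, k) + 2364)*(-4101 + 4412) = (-59 + 2364)*(-4101 + 4412) = 2305*311 = 716855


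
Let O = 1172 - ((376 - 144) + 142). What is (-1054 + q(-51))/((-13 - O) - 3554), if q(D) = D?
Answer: 221/873 ≈ 0.25315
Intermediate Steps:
O = 798 (O = 1172 - (232 + 142) = 1172 - 1*374 = 1172 - 374 = 798)
(-1054 + q(-51))/((-13 - O) - 3554) = (-1054 - 51)/((-13 - 1*798) - 3554) = -1105/((-13 - 798) - 3554) = -1105/(-811 - 3554) = -1105/(-4365) = -1105*(-1/4365) = 221/873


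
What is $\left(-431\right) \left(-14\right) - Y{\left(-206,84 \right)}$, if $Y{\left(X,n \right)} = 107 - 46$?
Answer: $5973$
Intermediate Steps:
$Y{\left(X,n \right)} = 61$
$\left(-431\right) \left(-14\right) - Y{\left(-206,84 \right)} = \left(-431\right) \left(-14\right) - 61 = 6034 - 61 = 5973$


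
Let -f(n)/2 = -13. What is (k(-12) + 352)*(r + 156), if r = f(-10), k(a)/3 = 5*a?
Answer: 31304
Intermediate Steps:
f(n) = 26 (f(n) = -2*(-13) = 26)
k(a) = 15*a (k(a) = 3*(5*a) = 15*a)
r = 26
(k(-12) + 352)*(r + 156) = (15*(-12) + 352)*(26 + 156) = (-180 + 352)*182 = 172*182 = 31304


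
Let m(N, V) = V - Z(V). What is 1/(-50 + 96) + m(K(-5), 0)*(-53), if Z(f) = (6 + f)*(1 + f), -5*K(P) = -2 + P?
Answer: 14629/46 ≈ 318.02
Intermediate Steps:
K(P) = ⅖ - P/5 (K(P) = -(-2 + P)/5 = ⅖ - P/5)
Z(f) = (1 + f)*(6 + f)
m(N, V) = -6 - V² - 6*V (m(N, V) = V - (6 + V² + 7*V) = V + (-6 - V² - 7*V) = -6 - V² - 6*V)
1/(-50 + 96) + m(K(-5), 0)*(-53) = 1/(-50 + 96) + (-6 - 1*0² - 6*0)*(-53) = 1/46 + (-6 - 1*0 + 0)*(-53) = 1/46 + (-6 + 0 + 0)*(-53) = 1/46 - 6*(-53) = 1/46 + 318 = 14629/46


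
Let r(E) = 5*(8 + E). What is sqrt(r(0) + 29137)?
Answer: sqrt(29177) ≈ 170.81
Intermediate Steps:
r(E) = 40 + 5*E
sqrt(r(0) + 29137) = sqrt((40 + 5*0) + 29137) = sqrt((40 + 0) + 29137) = sqrt(40 + 29137) = sqrt(29177)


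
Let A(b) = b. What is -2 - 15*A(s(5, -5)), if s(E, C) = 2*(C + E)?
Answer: -2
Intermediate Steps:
s(E, C) = 2*C + 2*E
-2 - 15*A(s(5, -5)) = -2 - 15*(2*(-5) + 2*5) = -2 - 15*(-10 + 10) = -2 - 15*0 = -2 + 0 = -2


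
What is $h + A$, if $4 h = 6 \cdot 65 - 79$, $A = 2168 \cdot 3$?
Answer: $\frac{26327}{4} \approx 6581.8$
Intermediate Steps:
$A = 6504$
$h = \frac{311}{4}$ ($h = \frac{6 \cdot 65 - 79}{4} = \frac{390 - 79}{4} = \frac{1}{4} \cdot 311 = \frac{311}{4} \approx 77.75$)
$h + A = \frac{311}{4} + 6504 = \frac{26327}{4}$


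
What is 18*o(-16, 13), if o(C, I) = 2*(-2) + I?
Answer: 162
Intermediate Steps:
o(C, I) = -4 + I
18*o(-16, 13) = 18*(-4 + 13) = 18*9 = 162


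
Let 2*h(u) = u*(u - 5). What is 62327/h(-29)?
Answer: 62327/493 ≈ 126.42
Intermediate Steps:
h(u) = u*(-5 + u)/2 (h(u) = (u*(u - 5))/2 = (u*(-5 + u))/2 = u*(-5 + u)/2)
62327/h(-29) = 62327/(((½)*(-29)*(-5 - 29))) = 62327/(((½)*(-29)*(-34))) = 62327/493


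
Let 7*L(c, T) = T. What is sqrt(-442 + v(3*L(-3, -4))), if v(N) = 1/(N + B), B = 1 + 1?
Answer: I*sqrt(1754)/2 ≈ 20.94*I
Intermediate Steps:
L(c, T) = T/7
B = 2
v(N) = 1/(2 + N) (v(N) = 1/(N + 2) = 1/(2 + N))
sqrt(-442 + v(3*L(-3, -4))) = sqrt(-442 + 1/(2 + 3*((1/7)*(-4)))) = sqrt(-442 + 1/(2 + 3*(-4/7))) = sqrt(-442 + 1/(2 - 12/7)) = sqrt(-442 + 1/(2/7)) = sqrt(-442 + 7/2) = sqrt(-877/2) = I*sqrt(1754)/2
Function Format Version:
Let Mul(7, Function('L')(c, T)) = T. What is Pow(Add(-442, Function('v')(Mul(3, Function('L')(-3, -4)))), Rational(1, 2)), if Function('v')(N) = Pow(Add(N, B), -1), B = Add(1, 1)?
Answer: Mul(Rational(1, 2), I, Pow(1754, Rational(1, 2))) ≈ Mul(20.940, I)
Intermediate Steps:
Function('L')(c, T) = Mul(Rational(1, 7), T)
B = 2
Function('v')(N) = Pow(Add(2, N), -1) (Function('v')(N) = Pow(Add(N, 2), -1) = Pow(Add(2, N), -1))
Pow(Add(-442, Function('v')(Mul(3, Function('L')(-3, -4)))), Rational(1, 2)) = Pow(Add(-442, Pow(Add(2, Mul(3, Mul(Rational(1, 7), -4))), -1)), Rational(1, 2)) = Pow(Add(-442, Pow(Add(2, Mul(3, Rational(-4, 7))), -1)), Rational(1, 2)) = Pow(Add(-442, Pow(Add(2, Rational(-12, 7)), -1)), Rational(1, 2)) = Pow(Add(-442, Pow(Rational(2, 7), -1)), Rational(1, 2)) = Pow(Add(-442, Rational(7, 2)), Rational(1, 2)) = Pow(Rational(-877, 2), Rational(1, 2)) = Mul(Rational(1, 2), I, Pow(1754, Rational(1, 2)))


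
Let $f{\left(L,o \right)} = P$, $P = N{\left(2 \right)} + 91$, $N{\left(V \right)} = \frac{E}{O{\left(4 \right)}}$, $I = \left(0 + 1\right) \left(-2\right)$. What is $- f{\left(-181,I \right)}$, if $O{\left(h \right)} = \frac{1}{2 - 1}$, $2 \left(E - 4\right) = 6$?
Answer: $-98$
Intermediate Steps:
$E = 7$ ($E = 4 + \frac{1}{2} \cdot 6 = 4 + 3 = 7$)
$I = -2$ ($I = 1 \left(-2\right) = -2$)
$O{\left(h \right)} = 1$ ($O{\left(h \right)} = 1^{-1} = 1$)
$N{\left(V \right)} = 7$ ($N{\left(V \right)} = \frac{7}{1} = 7 \cdot 1 = 7$)
$P = 98$ ($P = 7 + 91 = 98$)
$f{\left(L,o \right)} = 98$
$- f{\left(-181,I \right)} = \left(-1\right) 98 = -98$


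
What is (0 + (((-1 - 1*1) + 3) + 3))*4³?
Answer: 256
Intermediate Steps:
(0 + (((-1 - 1*1) + 3) + 3))*4³ = (0 + (((-1 - 1) + 3) + 3))*64 = (0 + ((-2 + 3) + 3))*64 = (0 + (1 + 3))*64 = (0 + 4)*64 = 4*64 = 256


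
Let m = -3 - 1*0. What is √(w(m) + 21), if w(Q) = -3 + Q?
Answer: √15 ≈ 3.8730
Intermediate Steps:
m = -3 (m = -3 + 0 = -3)
√(w(m) + 21) = √((-3 - 3) + 21) = √(-6 + 21) = √15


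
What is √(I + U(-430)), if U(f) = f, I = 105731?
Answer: 7*√2149 ≈ 324.50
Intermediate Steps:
√(I + U(-430)) = √(105731 - 430) = √105301 = 7*√2149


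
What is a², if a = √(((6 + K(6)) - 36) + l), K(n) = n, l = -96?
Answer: -120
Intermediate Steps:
a = 2*I*√30 (a = √(((6 + 6) - 36) - 96) = √((12 - 36) - 96) = √(-24 - 96) = √(-120) = 2*I*√30 ≈ 10.954*I)
a² = (2*I*√30)² = -120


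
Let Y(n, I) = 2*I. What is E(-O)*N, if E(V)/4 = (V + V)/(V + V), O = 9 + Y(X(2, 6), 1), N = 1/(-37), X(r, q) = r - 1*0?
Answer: -4/37 ≈ -0.10811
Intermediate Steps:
X(r, q) = r (X(r, q) = r + 0 = r)
N = -1/37 ≈ -0.027027
O = 11 (O = 9 + 2*1 = 9 + 2 = 11)
E(V) = 4 (E(V) = 4*((V + V)/(V + V)) = 4*((2*V)/((2*V))) = 4*((2*V)*(1/(2*V))) = 4*1 = 4)
E(-O)*N = 4*(-1/37) = -4/37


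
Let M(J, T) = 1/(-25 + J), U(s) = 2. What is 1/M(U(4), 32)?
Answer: -23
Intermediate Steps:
1/M(U(4), 32) = 1/(1/(-25 + 2)) = 1/(1/(-23)) = 1/(-1/23) = -23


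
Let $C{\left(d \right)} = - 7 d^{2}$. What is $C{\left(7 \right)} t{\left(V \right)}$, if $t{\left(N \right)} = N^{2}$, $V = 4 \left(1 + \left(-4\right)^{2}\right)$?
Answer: $-1586032$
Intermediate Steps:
$V = 68$ ($V = 4 \left(1 + 16\right) = 4 \cdot 17 = 68$)
$C{\left(7 \right)} t{\left(V \right)} = - 7 \cdot 7^{2} \cdot 68^{2} = \left(-7\right) 49 \cdot 4624 = \left(-343\right) 4624 = -1586032$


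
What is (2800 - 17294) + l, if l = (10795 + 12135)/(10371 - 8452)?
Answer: -27791056/1919 ≈ -14482.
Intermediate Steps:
l = 22930/1919 ≈ 11.949
(2800 - 17294) + l = (2800 - 17294) + 22930/1919 = -14494 + 22930/1919 = -27791056/1919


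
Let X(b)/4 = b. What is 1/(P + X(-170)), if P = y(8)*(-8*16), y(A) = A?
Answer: -1/1704 ≈ -0.00058685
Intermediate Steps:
P = -1024 (P = 8*(-8*16) = 8*(-128) = -1024)
X(b) = 4*b
1/(P + X(-170)) = 1/(-1024 + 4*(-170)) = 1/(-1024 - 680) = 1/(-1704) = -1/1704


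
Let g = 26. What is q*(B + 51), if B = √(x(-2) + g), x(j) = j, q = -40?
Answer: -2040 - 80*√6 ≈ -2236.0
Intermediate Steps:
B = 2*√6 (B = √(-2 + 26) = √24 = 2*√6 ≈ 4.8990)
q*(B + 51) = -40*(2*√6 + 51) = -40*(51 + 2*√6) = -2040 - 80*√6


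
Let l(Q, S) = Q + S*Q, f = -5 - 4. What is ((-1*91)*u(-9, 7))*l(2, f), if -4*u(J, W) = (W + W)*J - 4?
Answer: 47320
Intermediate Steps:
f = -9
u(J, W) = 1 - J*W/2 (u(J, W) = -((W + W)*J - 4)/4 = -((2*W)*J - 4)/4 = -(2*J*W - 4)/4 = -(-4 + 2*J*W)/4 = 1 - J*W/2)
l(Q, S) = Q + Q*S
((-1*91)*u(-9, 7))*l(2, f) = ((-1*91)*(1 - ½*(-9)*7))*(2*(1 - 9)) = (-91*(1 + 63/2))*(2*(-8)) = -91*65/2*(-16) = -5915/2*(-16) = 47320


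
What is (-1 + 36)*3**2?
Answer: 315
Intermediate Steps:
(-1 + 36)*3**2 = 35*9 = 315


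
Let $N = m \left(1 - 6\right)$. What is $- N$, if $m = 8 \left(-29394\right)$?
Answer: $-1175760$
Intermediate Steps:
$m = -235152$
$N = 1175760$ ($N = - 235152 \left(1 - 6\right) = \left(-235152\right) \left(-5\right) = 1175760$)
$- N = \left(-1\right) 1175760 = -1175760$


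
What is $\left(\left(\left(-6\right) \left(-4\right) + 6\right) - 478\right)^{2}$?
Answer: $200704$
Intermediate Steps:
$\left(\left(\left(-6\right) \left(-4\right) + 6\right) - 478\right)^{2} = \left(\left(24 + 6\right) - 478\right)^{2} = \left(30 - 478\right)^{2} = \left(-448\right)^{2} = 200704$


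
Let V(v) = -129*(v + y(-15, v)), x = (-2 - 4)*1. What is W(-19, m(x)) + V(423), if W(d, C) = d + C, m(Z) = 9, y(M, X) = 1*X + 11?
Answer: -110563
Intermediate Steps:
y(M, X) = 11 + X (y(M, X) = X + 11 = 11 + X)
x = -6 (x = -6*1 = -6)
W(d, C) = C + d
V(v) = -1419 - 258*v (V(v) = -129*(v + (11 + v)) = -129*(11 + 2*v) = -1419 - 258*v)
W(-19, m(x)) + V(423) = (9 - 19) + (-1419 - 258*423) = -10 + (-1419 - 109134) = -10 - 110553 = -110563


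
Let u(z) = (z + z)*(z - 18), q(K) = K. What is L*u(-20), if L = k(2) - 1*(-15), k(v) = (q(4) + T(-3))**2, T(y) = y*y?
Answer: 279680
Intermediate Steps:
T(y) = y**2
k(v) = 169 (k(v) = (4 + (-3)**2)**2 = (4 + 9)**2 = 13**2 = 169)
u(z) = 2*z*(-18 + z) (u(z) = (2*z)*(-18 + z) = 2*z*(-18 + z))
L = 184 (L = 169 - 1*(-15) = 169 + 15 = 184)
L*u(-20) = 184*(2*(-20)*(-18 - 20)) = 184*(2*(-20)*(-38)) = 184*1520 = 279680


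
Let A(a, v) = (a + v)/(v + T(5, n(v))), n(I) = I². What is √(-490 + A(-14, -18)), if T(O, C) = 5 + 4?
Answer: I*√4378/3 ≈ 22.055*I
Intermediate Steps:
T(O, C) = 9
A(a, v) = (a + v)/(9 + v) (A(a, v) = (a + v)/(v + 9) = (a + v)/(9 + v))
√(-490 + A(-14, -18)) = √(-490 + (-14 - 18)/(9 - 18)) = √(-490 - 32/(-9)) = √(-490 - ⅑*(-32)) = √(-490 + 32/9) = √(-4378/9) = I*√4378/3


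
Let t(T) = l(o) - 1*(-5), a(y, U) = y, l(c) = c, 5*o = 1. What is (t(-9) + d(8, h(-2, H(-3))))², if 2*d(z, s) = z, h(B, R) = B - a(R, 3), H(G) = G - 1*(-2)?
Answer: 2116/25 ≈ 84.640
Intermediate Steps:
o = ⅕ (o = (⅕)*1 = ⅕ ≈ 0.20000)
H(G) = 2 + G (H(G) = G + 2 = 2 + G)
h(B, R) = B - R
d(z, s) = z/2
t(T) = 26/5 (t(T) = ⅕ - 1*(-5) = ⅕ + 5 = 26/5)
(t(-9) + d(8, h(-2, H(-3))))² = (26/5 + (½)*8)² = (26/5 + 4)² = (46/5)² = 2116/25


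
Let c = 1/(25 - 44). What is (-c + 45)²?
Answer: 732736/361 ≈ 2029.7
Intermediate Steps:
c = -1/19 (c = 1/(-19) = -1/19 ≈ -0.052632)
(-c + 45)² = (-1*(-1/19) + 45)² = (1/19 + 45)² = (856/19)² = 732736/361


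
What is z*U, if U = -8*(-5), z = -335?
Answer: -13400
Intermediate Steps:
U = 40
z*U = -335*40 = -13400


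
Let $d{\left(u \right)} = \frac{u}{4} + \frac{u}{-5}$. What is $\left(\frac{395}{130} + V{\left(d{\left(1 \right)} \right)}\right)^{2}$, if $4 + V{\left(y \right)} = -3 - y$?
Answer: $\frac{1087849}{67600} \approx 16.092$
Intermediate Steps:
$d{\left(u \right)} = \frac{u}{20}$ ($d{\left(u \right)} = u \frac{1}{4} + u \left(- \frac{1}{5}\right) = \frac{u}{4} - \frac{u}{5} = \frac{u}{20}$)
$V{\left(y \right)} = -7 - y$ ($V{\left(y \right)} = -4 - \left(3 + y\right) = -7 - y$)
$\left(\frac{395}{130} + V{\left(d{\left(1 \right)} \right)}\right)^{2} = \left(\frac{395}{130} - \left(7 + \frac{1}{20} \cdot 1\right)\right)^{2} = \left(395 \cdot \frac{1}{130} - \frac{141}{20}\right)^{2} = \left(\frac{79}{26} - \frac{141}{20}\right)^{2} = \left(- \frac{1043}{260}\right)^{2} = \frac{1087849}{67600}$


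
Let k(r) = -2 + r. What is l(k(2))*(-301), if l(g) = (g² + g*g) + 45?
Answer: -13545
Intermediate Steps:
l(g) = 45 + 2*g² (l(g) = (g² + g²) + 45 = 2*g² + 45 = 45 + 2*g²)
l(k(2))*(-301) = (45 + 2*(-2 + 2)²)*(-301) = (45 + 2*0²)*(-301) = (45 + 2*0)*(-301) = (45 + 0)*(-301) = 45*(-301) = -13545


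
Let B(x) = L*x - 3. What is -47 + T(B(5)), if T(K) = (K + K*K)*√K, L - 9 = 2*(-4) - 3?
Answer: -47 + 156*I*√13 ≈ -47.0 + 562.47*I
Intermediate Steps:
L = -2 (L = 9 + (2*(-4) - 3) = 9 + (-8 - 3) = 9 - 11 = -2)
B(x) = -3 - 2*x (B(x) = -2*x - 3 = -3 - 2*x)
T(K) = √K*(K + K²) (T(K) = (K + K²)*√K = √K*(K + K²))
-47 + T(B(5)) = -47 + (-3 - 2*5)^(3/2)*(1 + (-3 - 2*5)) = -47 + (-3 - 10)^(3/2)*(1 + (-3 - 10)) = -47 + (-13)^(3/2)*(1 - 13) = -47 - 13*I*√13*(-12) = -47 + 156*I*√13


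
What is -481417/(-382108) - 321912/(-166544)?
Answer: 12698891459/3977362172 ≈ 3.1928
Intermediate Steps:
-481417/(-382108) - 321912/(-166544) = -481417*(-1/382108) - 321912*(-1/166544) = 481417/382108 + 40239/20818 = 12698891459/3977362172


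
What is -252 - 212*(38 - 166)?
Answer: 26884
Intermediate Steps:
-252 - 212*(38 - 166) = -252 - 212*(-128) = -252 + 27136 = 26884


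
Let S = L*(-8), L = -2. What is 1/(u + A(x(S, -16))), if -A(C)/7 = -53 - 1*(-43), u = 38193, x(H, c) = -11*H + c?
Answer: 1/38263 ≈ 2.6135e-5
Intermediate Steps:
S = 16 (S = -2*(-8) = 16)
x(H, c) = c - 11*H
A(C) = 70 (A(C) = -7*(-53 - 1*(-43)) = -7*(-53 + 43) = -7*(-10) = 70)
1/(u + A(x(S, -16))) = 1/(38193 + 70) = 1/38263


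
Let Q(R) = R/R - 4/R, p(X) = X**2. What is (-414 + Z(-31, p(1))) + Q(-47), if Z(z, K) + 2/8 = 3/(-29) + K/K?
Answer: -2247687/5452 ≈ -412.27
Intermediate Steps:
Q(R) = 1 - 4/R
Z(z, K) = 75/116 (Z(z, K) = -1/4 + (3/(-29) + K/K) = -1/4 + (3*(-1/29) + 1) = -1/4 + (-3/29 + 1) = -1/4 + 26/29 = 75/116)
(-414 + Z(-31, p(1))) + Q(-47) = (-414 + 75/116) + (-4 - 47)/(-47) = -47949/116 - 1/47*(-51) = -47949/116 + 51/47 = -2247687/5452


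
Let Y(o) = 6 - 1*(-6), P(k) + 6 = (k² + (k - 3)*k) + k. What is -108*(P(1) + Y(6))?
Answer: -648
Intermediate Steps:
P(k) = -6 + k + k² + k*(-3 + k) (P(k) = -6 + ((k² + (k - 3)*k) + k) = -6 + ((k² + (-3 + k)*k) + k) = -6 + ((k² + k*(-3 + k)) + k) = -6 + (k + k² + k*(-3 + k)) = -6 + k + k² + k*(-3 + k))
Y(o) = 12 (Y(o) = 6 + 6 = 12)
-108*(P(1) + Y(6)) = -108*((-6 - 2*1 + 2*1²) + 12) = -108*((-6 - 2 + 2*1) + 12) = -108*((-6 - 2 + 2) + 12) = -108*(-6 + 12) = -108*6 = -648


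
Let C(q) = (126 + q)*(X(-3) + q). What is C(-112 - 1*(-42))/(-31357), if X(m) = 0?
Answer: 3920/31357 ≈ 0.12501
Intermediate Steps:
C(q) = q*(126 + q) (C(q) = (126 + q)*(0 + q) = (126 + q)*q = q*(126 + q))
C(-112 - 1*(-42))/(-31357) = ((-112 - 1*(-42))*(126 + (-112 - 1*(-42))))/(-31357) = ((-112 + 42)*(126 + (-112 + 42)))*(-1/31357) = -70*(126 - 70)*(-1/31357) = -70*56*(-1/31357) = -3920*(-1/31357) = 3920/31357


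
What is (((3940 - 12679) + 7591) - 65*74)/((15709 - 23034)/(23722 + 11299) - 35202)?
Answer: 208655118/1232816567 ≈ 0.16925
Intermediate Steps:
(((3940 - 12679) + 7591) - 65*74)/((15709 - 23034)/(23722 + 11299) - 35202) = ((-8739 + 7591) - 4810)/(-7325/35021 - 35202) = (-1148 - 4810)/(-7325*1/35021 - 35202) = -5958/(-7325/35021 - 35202) = -5958/(-1232816567/35021) = -5958*(-35021/1232816567) = 208655118/1232816567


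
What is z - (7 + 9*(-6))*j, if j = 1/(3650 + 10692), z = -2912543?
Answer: -41771691659/14342 ≈ -2.9125e+6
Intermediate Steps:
j = 1/14342 ≈ 6.9725e-5
z - (7 + 9*(-6))*j = -2912543 - (7 + 9*(-6))/14342 = -2912543 - (7 - 54)/14342 = -2912543 - (-47)/14342 = -2912543 - 1*(-47/14342) = -2912543 + 47/14342 = -41771691659/14342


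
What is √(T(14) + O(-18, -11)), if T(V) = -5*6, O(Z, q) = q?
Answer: I*√41 ≈ 6.4031*I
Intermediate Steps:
T(V) = -30
√(T(14) + O(-18, -11)) = √(-30 - 11) = √(-41) = I*√41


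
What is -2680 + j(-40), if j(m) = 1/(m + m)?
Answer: -214401/80 ≈ -2680.0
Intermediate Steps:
j(m) = 1/(2*m)
-2680 + j(-40) = -2680 + (½)/(-40) = -2680 + (½)*(-1/40) = -2680 - 1/80 = -214401/80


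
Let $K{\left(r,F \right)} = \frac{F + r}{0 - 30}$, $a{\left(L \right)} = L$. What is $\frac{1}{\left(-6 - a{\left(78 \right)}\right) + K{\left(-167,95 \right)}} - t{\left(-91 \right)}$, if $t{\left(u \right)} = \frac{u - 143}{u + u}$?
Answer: $- \frac{3707}{2856} \approx -1.298$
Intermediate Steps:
$K{\left(r,F \right)} = - \frac{F}{30} - \frac{r}{30}$ ($K{\left(r,F \right)} = \frac{F + r}{-30} = \left(F + r\right) \left(- \frac{1}{30}\right) = - \frac{F}{30} - \frac{r}{30}$)
$t{\left(u \right)} = \frac{-143 + u}{2 u}$
$\frac{1}{\left(-6 - a{\left(78 \right)}\right) + K{\left(-167,95 \right)}} - t{\left(-91 \right)} = \frac{1}{\left(-6 - 78\right) - - \frac{12}{5}} - \frac{-143 - 91}{2 \left(-91\right)} = \frac{1}{\left(-6 - 78\right) + \left(- \frac{19}{6} + \frac{167}{30}\right)} - \frac{1}{2} \left(- \frac{1}{91}\right) \left(-234\right) = \frac{1}{-84 + \frac{12}{5}} - \frac{9}{7} = \frac{1}{- \frac{408}{5}} - \frac{9}{7} = - \frac{5}{408} - \frac{9}{7} = - \frac{3707}{2856}$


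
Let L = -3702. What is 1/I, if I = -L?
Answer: 1/3702 ≈ 0.00027012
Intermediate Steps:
I = 3702 (I = -1*(-3702) = 3702)
1/I = 1/3702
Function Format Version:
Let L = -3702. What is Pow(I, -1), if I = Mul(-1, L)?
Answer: Rational(1, 3702) ≈ 0.00027012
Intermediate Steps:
I = 3702 (I = Mul(-1, -3702) = 3702)
Pow(I, -1) = Pow(3702, -1) = Rational(1, 3702)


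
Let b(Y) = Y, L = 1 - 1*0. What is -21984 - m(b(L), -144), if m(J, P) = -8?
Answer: -21976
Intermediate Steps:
L = 1 (L = 1 + 0 = 1)
-21984 - m(b(L), -144) = -21984 - 1*(-8) = -21984 + 8 = -21976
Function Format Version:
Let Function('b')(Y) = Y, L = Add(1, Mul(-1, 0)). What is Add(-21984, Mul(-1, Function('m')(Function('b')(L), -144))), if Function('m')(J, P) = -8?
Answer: -21976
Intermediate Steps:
L = 1 (L = Add(1, 0) = 1)
Add(-21984, Mul(-1, Function('m')(Function('b')(L), -144))) = Add(-21984, Mul(-1, -8)) = Add(-21984, 8) = -21976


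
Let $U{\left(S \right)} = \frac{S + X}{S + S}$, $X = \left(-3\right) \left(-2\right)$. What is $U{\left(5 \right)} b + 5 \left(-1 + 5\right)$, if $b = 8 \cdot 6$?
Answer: $\frac{364}{5} \approx 72.8$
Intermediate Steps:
$X = 6$
$b = 48$
$U{\left(S \right)} = \frac{6 + S}{2 S}$ ($U{\left(S \right)} = \frac{S + 6}{S + S} = \frac{6 + S}{2 S}$)
$U{\left(5 \right)} b + 5 \left(-1 + 5\right) = \frac{6 + 5}{2 \cdot 5} \cdot 48 + 5 \left(-1 + 5\right) = \frac{1}{2} \cdot \frac{1}{5} \cdot 11 \cdot 48 + 5 \cdot 4 = \frac{11}{10} \cdot 48 + 20 = \frac{264}{5} + 20 = \frac{364}{5}$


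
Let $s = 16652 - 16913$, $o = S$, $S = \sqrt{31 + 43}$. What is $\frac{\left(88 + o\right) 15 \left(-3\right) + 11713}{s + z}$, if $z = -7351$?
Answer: $- \frac{7753}{7612} + \frac{45 \sqrt{74}}{7612} \approx -0.96767$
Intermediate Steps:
$S = \sqrt{74} \approx 8.6023$
$o = \sqrt{74} \approx 8.6023$
$s = -261$
$\frac{\left(88 + o\right) 15 \left(-3\right) + 11713}{s + z} = \frac{\left(88 + \sqrt{74}\right) 15 \left(-3\right) + 11713}{-261 - 7351} = \frac{\left(88 + \sqrt{74}\right) \left(-45\right) + 11713}{-7612} = \left(\left(-3960 - 45 \sqrt{74}\right) + 11713\right) \left(- \frac{1}{7612}\right) = \left(7753 - 45 \sqrt{74}\right) \left(- \frac{1}{7612}\right) = - \frac{7753}{7612} + \frac{45 \sqrt{74}}{7612}$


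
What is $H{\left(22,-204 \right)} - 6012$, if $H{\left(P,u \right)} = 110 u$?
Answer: $-28452$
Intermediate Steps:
$H{\left(22,-204 \right)} - 6012 = 110 \left(-204\right) - 6012 = -22440 - 6012 = -28452$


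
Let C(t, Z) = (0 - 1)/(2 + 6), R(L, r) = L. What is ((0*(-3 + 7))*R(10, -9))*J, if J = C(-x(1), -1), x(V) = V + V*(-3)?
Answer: 0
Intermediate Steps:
x(V) = -2*V (x(V) = V - 3*V = -2*V)
C(t, Z) = -⅛ (C(t, Z) = -1/8 = -1*⅛ = -⅛)
J = -⅛ ≈ -0.12500
((0*(-3 + 7))*R(10, -9))*J = ((0*(-3 + 7))*10)*(-⅛) = ((0*4)*10)*(-⅛) = (0*10)*(-⅛) = 0*(-⅛) = 0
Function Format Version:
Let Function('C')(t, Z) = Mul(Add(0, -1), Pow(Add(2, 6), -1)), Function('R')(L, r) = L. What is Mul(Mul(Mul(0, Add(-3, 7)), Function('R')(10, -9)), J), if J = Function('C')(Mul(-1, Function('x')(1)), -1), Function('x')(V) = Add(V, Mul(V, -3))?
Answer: 0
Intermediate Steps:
Function('x')(V) = Mul(-2, V) (Function('x')(V) = Add(V, Mul(-3, V)) = Mul(-2, V))
Function('C')(t, Z) = Rational(-1, 8) (Function('C')(t, Z) = Mul(-1, Pow(8, -1)) = Mul(-1, Rational(1, 8)) = Rational(-1, 8))
J = Rational(-1, 8) ≈ -0.12500
Mul(Mul(Mul(0, Add(-3, 7)), Function('R')(10, -9)), J) = Mul(Mul(Mul(0, Add(-3, 7)), 10), Rational(-1, 8)) = Mul(Mul(Mul(0, 4), 10), Rational(-1, 8)) = Mul(Mul(0, 10), Rational(-1, 8)) = Mul(0, Rational(-1, 8)) = 0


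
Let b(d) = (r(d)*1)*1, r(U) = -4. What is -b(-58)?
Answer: 4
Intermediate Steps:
b(d) = -4 (b(d) = -4*1*1 = -4*1 = -4)
-b(-58) = -1*(-4) = 4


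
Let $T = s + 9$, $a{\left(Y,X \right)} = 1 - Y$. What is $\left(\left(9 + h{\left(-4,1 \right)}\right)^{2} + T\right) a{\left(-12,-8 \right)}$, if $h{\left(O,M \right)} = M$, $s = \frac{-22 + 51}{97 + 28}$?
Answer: $\frac{177502}{125} \approx 1420.0$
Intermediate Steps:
$s = \frac{29}{125} \approx 0.232$
$T = \frac{1154}{125}$ ($T = \frac{29}{125} + 9 = \frac{1154}{125} \approx 9.232$)
$\left(\left(9 + h{\left(-4,1 \right)}\right)^{2} + T\right) a{\left(-12,-8 \right)} = \left(\left(9 + 1\right)^{2} + \frac{1154}{125}\right) \left(1 - -12\right) = \left(10^{2} + \frac{1154}{125}\right) \left(1 + 12\right) = \left(100 + \frac{1154}{125}\right) 13 = \frac{13654}{125} \cdot 13 = \frac{177502}{125}$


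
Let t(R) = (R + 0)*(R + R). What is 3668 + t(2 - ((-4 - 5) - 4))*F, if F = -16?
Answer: -3532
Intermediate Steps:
t(R) = 2*R² (t(R) = R*(2*R) = 2*R²)
3668 + t(2 - ((-4 - 5) - 4))*F = 3668 + (2*(2 - ((-4 - 5) - 4))²)*(-16) = 3668 + (2*(2 - (-9 - 4))²)*(-16) = 3668 + (2*(2 - 1*(-13))²)*(-16) = 3668 + (2*(2 + 13)²)*(-16) = 3668 + (2*15²)*(-16) = 3668 + (2*225)*(-16) = 3668 + 450*(-16) = 3668 - 7200 = -3532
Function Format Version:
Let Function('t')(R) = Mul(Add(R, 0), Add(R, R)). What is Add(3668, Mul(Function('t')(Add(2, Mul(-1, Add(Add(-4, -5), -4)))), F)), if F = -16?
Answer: -3532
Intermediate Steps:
Function('t')(R) = Mul(2, Pow(R, 2)) (Function('t')(R) = Mul(R, Mul(2, R)) = Mul(2, Pow(R, 2)))
Add(3668, Mul(Function('t')(Add(2, Mul(-1, Add(Add(-4, -5), -4)))), F)) = Add(3668, Mul(Mul(2, Pow(Add(2, Mul(-1, Add(Add(-4, -5), -4))), 2)), -16)) = Add(3668, Mul(Mul(2, Pow(Add(2, Mul(-1, Add(-9, -4))), 2)), -16)) = Add(3668, Mul(Mul(2, Pow(Add(2, Mul(-1, -13)), 2)), -16)) = Add(3668, Mul(Mul(2, Pow(Add(2, 13), 2)), -16)) = Add(3668, Mul(Mul(2, Pow(15, 2)), -16)) = Add(3668, Mul(Mul(2, 225), -16)) = Add(3668, Mul(450, -16)) = Add(3668, -7200) = -3532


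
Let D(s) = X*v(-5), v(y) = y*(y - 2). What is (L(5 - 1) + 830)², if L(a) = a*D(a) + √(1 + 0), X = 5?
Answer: 2343961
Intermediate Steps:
v(y) = y*(-2 + y)
D(s) = 175 (D(s) = 5*(-5*(-2 - 5)) = 5*(-5*(-7)) = 5*35 = 175)
L(a) = 1 + 175*a (L(a) = a*175 + √(1 + 0) = 175*a + √1 = 175*a + 1 = 1 + 175*a)
(L(5 - 1) + 830)² = ((1 + 175*(5 - 1)) + 830)² = ((1 + 175*4) + 830)² = ((1 + 700) + 830)² = (701 + 830)² = 1531² = 2343961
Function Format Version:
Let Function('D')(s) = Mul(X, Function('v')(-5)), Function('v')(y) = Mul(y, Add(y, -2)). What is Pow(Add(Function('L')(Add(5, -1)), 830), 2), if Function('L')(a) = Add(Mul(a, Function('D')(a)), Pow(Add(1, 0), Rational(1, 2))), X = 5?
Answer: 2343961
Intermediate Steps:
Function('v')(y) = Mul(y, Add(-2, y))
Function('D')(s) = 175 (Function('D')(s) = Mul(5, Mul(-5, Add(-2, -5))) = Mul(5, Mul(-5, -7)) = Mul(5, 35) = 175)
Function('L')(a) = Add(1, Mul(175, a)) (Function('L')(a) = Add(Mul(a, 175), Pow(Add(1, 0), Rational(1, 2))) = Add(Mul(175, a), Pow(1, Rational(1, 2))) = Add(Mul(175, a), 1) = Add(1, Mul(175, a)))
Pow(Add(Function('L')(Add(5, -1)), 830), 2) = Pow(Add(Add(1, Mul(175, Add(5, -1))), 830), 2) = Pow(Add(Add(1, Mul(175, 4)), 830), 2) = Pow(Add(Add(1, 700), 830), 2) = Pow(Add(701, 830), 2) = Pow(1531, 2) = 2343961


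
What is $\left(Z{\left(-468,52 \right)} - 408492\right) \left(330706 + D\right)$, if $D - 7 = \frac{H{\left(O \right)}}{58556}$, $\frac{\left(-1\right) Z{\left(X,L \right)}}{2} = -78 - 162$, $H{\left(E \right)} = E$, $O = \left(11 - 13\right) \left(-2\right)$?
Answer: $- \frac{1975311599755296}{14639} \approx -1.3493 \cdot 10^{11}$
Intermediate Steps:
$O = 4$ ($O = \left(-2\right) \left(-2\right) = 4$)
$Z{\left(X,L \right)} = 480$ ($Z{\left(X,L \right)} = - 2 \left(-78 - 162\right) = \left(-2\right) \left(-240\right) = 480$)
$D = \frac{102474}{14639}$ ($D = 7 + \frac{4}{58556} = 7 + 4 \cdot \frac{1}{58556} = 7 + \frac{1}{14639} = \frac{102474}{14639} \approx 7.0001$)
$\left(Z{\left(-468,52 \right)} - 408492\right) \left(330706 + D\right) = \left(480 - 408492\right) \left(330706 + \frac{102474}{14639}\right) = \left(-408012\right) \frac{4841307608}{14639} = - \frac{1975311599755296}{14639}$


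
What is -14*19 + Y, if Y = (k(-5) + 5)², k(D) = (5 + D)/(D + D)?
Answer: -241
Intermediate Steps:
k(D) = (5 + D)/(2*D) (k(D) = (5 + D)/((2*D)) = (5 + D)*(1/(2*D)) = (5 + D)/(2*D))
Y = 25 (Y = ((½)*(5 - 5)/(-5) + 5)² = ((½)*(-⅕)*0 + 5)² = (0 + 5)² = 5² = 25)
-14*19 + Y = -14*19 + 25 = -266 + 25 = -241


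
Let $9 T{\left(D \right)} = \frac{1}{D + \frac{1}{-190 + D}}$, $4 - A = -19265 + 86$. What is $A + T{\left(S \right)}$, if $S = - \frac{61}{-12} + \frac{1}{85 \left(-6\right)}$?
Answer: $\frac{56200202526319}{2929684533} \approx 19183.0$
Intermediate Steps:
$A = 19183$ ($A = 4 - \left(-19265 + 86\right) = 4 - -19179 = 4 + 19179 = 19183$)
$S = \frac{5183}{1020}$ ($S = \left(-61\right) \left(- \frac{1}{12}\right) + \frac{1}{85} \left(- \frac{1}{6}\right) = \frac{61}{12} - \frac{1}{510} = \frac{5183}{1020} \approx 5.0814$)
$T{\left(D \right)} = \frac{1}{9 \left(D + \frac{1}{-190 + D}\right)}$
$A + T{\left(S \right)} = 19183 + \frac{-190 + \frac{5183}{1020}}{9 \left(1 + \left(\frac{5183}{1020}\right)^{2} - \frac{98477}{102}\right)} = 19183 + \frac{1}{9} \frac{1}{1 + \frac{26863489}{1040400} - \frac{98477}{102}} \left(- \frac{188617}{1020}\right) = 19183 + \frac{1}{9} \frac{1}{- \frac{976561511}{1040400}} \left(- \frac{188617}{1020}\right) = 19183 + \frac{1}{9} \left(- \frac{1040400}{976561511}\right) \left(- \frac{188617}{1020}\right) = 19183 + \frac{64129780}{2929684533} = \frac{56200202526319}{2929684533}$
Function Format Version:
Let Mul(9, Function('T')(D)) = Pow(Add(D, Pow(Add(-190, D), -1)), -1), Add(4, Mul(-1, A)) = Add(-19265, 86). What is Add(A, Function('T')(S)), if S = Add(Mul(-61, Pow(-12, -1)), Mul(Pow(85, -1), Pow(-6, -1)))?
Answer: Rational(56200202526319, 2929684533) ≈ 19183.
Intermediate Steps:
A = 19183 (A = Add(4, Mul(-1, Add(-19265, 86))) = Add(4, Mul(-1, -19179)) = Add(4, 19179) = 19183)
S = Rational(5183, 1020) (S = Add(Mul(-61, Rational(-1, 12)), Mul(Rational(1, 85), Rational(-1, 6))) = Add(Rational(61, 12), Rational(-1, 510)) = Rational(5183, 1020) ≈ 5.0814)
Function('T')(D) = Mul(Rational(1, 9), Pow(Add(D, Pow(Add(-190, D), -1)), -1))
Add(A, Function('T')(S)) = Add(19183, Mul(Rational(1, 9), Pow(Add(1, Pow(Rational(5183, 1020), 2), Mul(-190, Rational(5183, 1020))), -1), Add(-190, Rational(5183, 1020)))) = Add(19183, Mul(Rational(1, 9), Pow(Add(1, Rational(26863489, 1040400), Rational(-98477, 102)), -1), Rational(-188617, 1020))) = Add(19183, Mul(Rational(1, 9), Pow(Rational(-976561511, 1040400), -1), Rational(-188617, 1020))) = Add(19183, Mul(Rational(1, 9), Rational(-1040400, 976561511), Rational(-188617, 1020))) = Add(19183, Rational(64129780, 2929684533)) = Rational(56200202526319, 2929684533)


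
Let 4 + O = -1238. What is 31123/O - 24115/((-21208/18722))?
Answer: 12729076879/598644 ≈ 21263.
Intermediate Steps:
O = -1242 (O = -4 - 1238 = -1242)
31123/O - 24115/((-21208/18722)) = 31123/(-1242) - 24115/((-21208/18722)) = 31123*(-1/1242) - 24115/((-21208*1/18722)) = -31123/1242 - 24115/(-964/851) = -31123/1242 - 24115*(-851/964) = -31123/1242 + 20521865/964 = 12729076879/598644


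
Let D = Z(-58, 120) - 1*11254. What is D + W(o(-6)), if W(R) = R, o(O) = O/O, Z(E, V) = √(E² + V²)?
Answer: -11253 + 2*√4441 ≈ -11120.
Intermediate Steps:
o(O) = 1
D = -11254 + 2*√4441 (D = √((-58)² + 120²) - 1*11254 = √(3364 + 14400) - 11254 = √17764 - 11254 = 2*√4441 - 11254 = -11254 + 2*√4441 ≈ -11121.)
D + W(o(-6)) = (-11254 + 2*√4441) + 1 = -11253 + 2*√4441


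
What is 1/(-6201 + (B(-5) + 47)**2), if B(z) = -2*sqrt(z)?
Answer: I/(4*(-1003*I + 47*sqrt(5))) ≈ -0.00024655 + 2.5833e-5*I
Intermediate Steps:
1/(-6201 + (B(-5) + 47)**2) = 1/(-6201 + (-2*I*sqrt(5) + 47)**2) = 1/(-6201 + (47 - 2*I*sqrt(5))**2)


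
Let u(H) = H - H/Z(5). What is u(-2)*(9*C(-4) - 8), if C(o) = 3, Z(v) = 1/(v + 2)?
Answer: 228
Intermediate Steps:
Z(v) = 1/(2 + v)
u(H) = -6*H (u(H) = H - H/(1/(2 + 5)) = H - H/(1/7) = H - H/1/7 = H - H*7 = H - 7*H = -6*H)
u(-2)*(9*C(-4) - 8) = (-6*(-2))*(9*3 - 8) = 12*(27 - 8) = 12*19 = 228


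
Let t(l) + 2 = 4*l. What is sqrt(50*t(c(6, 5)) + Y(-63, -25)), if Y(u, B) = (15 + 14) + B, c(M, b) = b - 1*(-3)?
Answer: 4*sqrt(94) ≈ 38.781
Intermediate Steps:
c(M, b) = 3 + b (c(M, b) = b + 3 = 3 + b)
Y(u, B) = 29 + B
t(l) = -2 + 4*l
sqrt(50*t(c(6, 5)) + Y(-63, -25)) = sqrt(50*(-2 + 4*(3 + 5)) + (29 - 25)) = sqrt(50*(-2 + 4*8) + 4) = sqrt(50*(-2 + 32) + 4) = sqrt(50*30 + 4) = sqrt(1500 + 4) = sqrt(1504) = 4*sqrt(94)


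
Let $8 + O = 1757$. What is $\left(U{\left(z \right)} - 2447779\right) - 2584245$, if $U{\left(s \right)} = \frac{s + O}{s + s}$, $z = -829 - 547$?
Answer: $- \frac{13848130421}{2752} \approx -5.032 \cdot 10^{6}$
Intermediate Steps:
$O = 1749$ ($O = -8 + 1757 = 1749$)
$z = -1376$ ($z = -829 - 547 = -1376$)
$U{\left(s \right)} = \frac{1749 + s}{2 s}$ ($U{\left(s \right)} = \frac{s + 1749}{s + s} = \frac{1749 + s}{2 s}$)
$\left(U{\left(z \right)} - 2447779\right) - 2584245 = \left(\frac{1749 - 1376}{2 \left(-1376\right)} - 2447779\right) - 2584245 = \left(\frac{1}{2} \left(- \frac{1}{1376}\right) 373 - 2447779\right) - 2584245 = \left(- \frac{373}{2752} - 2447779\right) - 2584245 = - \frac{6736288181}{2752} - 2584245 = - \frac{13848130421}{2752}$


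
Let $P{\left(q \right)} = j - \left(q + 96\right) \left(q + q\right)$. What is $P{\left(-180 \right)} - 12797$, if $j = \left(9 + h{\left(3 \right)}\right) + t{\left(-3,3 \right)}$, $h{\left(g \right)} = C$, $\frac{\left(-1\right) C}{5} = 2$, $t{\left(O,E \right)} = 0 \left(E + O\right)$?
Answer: $-43038$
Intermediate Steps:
$t{\left(O,E \right)} = 0$
$C = -10$ ($C = \left(-5\right) 2 = -10$)
$h{\left(g \right)} = -10$
$j = -1$ ($j = \left(9 - 10\right) + 0 = -1 + 0 = -1$)
$P{\left(q \right)} = -1 - 2 q \left(96 + q\right)$ ($P{\left(q \right)} = -1 - \left(q + 96\right) \left(q + q\right) = -1 - \left(96 + q\right) 2 q = -1 - 2 q \left(96 + q\right)$)
$P{\left(-180 \right)} - 12797 = \left(-1 - -34560 - 2 \left(-180\right)^{2}\right) - 12797 = \left(-1 + 34560 - 64800\right) - 12797 = -30241 - 12797 = -43038$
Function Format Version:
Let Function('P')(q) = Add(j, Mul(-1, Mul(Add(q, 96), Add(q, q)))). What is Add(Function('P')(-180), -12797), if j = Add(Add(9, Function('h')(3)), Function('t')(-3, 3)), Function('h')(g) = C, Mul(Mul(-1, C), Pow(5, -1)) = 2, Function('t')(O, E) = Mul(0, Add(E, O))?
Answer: -43038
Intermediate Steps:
Function('t')(O, E) = 0
C = -10 (C = Mul(-5, 2) = -10)
Function('h')(g) = -10
j = -1 (j = Add(Add(9, -10), 0) = Add(-1, 0) = -1)
Function('P')(q) = Add(-1, Mul(-2, q, Add(96, q))) (Function('P')(q) = Add(-1, Mul(-1, Mul(Add(q, 96), Add(q, q)))) = Add(-1, Mul(-1, Mul(Add(96, q), Mul(2, q)))) = Add(-1, Mul(-1, Mul(2, q, Add(96, q)))) = Add(-1, Mul(-2, q, Add(96, q))))
Add(Function('P')(-180), -12797) = Add(Add(-1, Mul(-192, -180), Mul(-2, Pow(-180, 2))), -12797) = Add(Add(-1, 34560, Mul(-2, 32400)), -12797) = Add(Add(-1, 34560, -64800), -12797) = Add(-30241, -12797) = -43038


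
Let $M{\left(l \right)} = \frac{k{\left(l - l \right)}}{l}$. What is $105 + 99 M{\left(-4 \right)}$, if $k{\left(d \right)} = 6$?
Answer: $- \frac{87}{2} \approx -43.5$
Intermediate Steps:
$M{\left(l \right)} = \frac{6}{l}$
$105 + 99 M{\left(-4 \right)} = 105 + 99 \frac{6}{-4} = 105 + 99 \cdot 6 \left(- \frac{1}{4}\right) = 105 + 99 \left(- \frac{3}{2}\right) = 105 - \frac{297}{2} = - \frac{87}{2}$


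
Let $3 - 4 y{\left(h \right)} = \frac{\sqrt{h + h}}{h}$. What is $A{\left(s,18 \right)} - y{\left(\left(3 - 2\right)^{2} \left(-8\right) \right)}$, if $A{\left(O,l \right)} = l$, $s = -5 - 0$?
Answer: $\frac{69}{4} - \frac{i}{8} \approx 17.25 - 0.125 i$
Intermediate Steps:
$s = -5$ ($s = -5 + 0 = -5$)
$y{\left(h \right)} = \frac{3}{4} - \frac{\sqrt{2}}{4 \sqrt{h}}$ ($y{\left(h \right)} = \frac{3}{4} - \frac{\sqrt{h + h} \frac{1}{h}}{4} = \frac{3}{4} - \frac{\sqrt{2 h} \frac{1}{h}}{4} = \frac{3}{4} - \frac{\sqrt{2} \sqrt{h} \frac{1}{h}}{4} = \frac{3}{4} - \frac{\sqrt{2} \frac{1}{\sqrt{h}}}{4} = \frac{3}{4} - \frac{\sqrt{2}}{4 \sqrt{h}}$)
$A{\left(s,18 \right)} - y{\left(\left(3 - 2\right)^{2} \left(-8\right) \right)} = 18 - \left(\frac{3}{4} - \frac{\sqrt{2}}{4 \sqrt{-8}}\right) = 18 - \left(\frac{3}{4} - \frac{\sqrt{2}}{4 \cdot 2 i \sqrt{2}}\right) = 18 - \left(\frac{3}{4} - \frac{\sqrt{2} \left(- \frac{i \sqrt{2}}{4}\right)}{4}\right) = 18 - \left(\frac{3}{4} + \frac{i}{8}\right) = \frac{69}{4} - \frac{i}{8}$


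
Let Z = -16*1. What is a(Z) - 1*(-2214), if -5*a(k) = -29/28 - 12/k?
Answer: 77492/35 ≈ 2214.1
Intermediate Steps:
Z = -16
a(k) = 29/140 + 12/(5*k) (a(k) = -(-29/28 - 12/k)/5 = 29/140 + 12/(5*k))
a(Z) - 1*(-2214) = (1/140)*(336 + 29*(-16))/(-16) - 1*(-2214) = (1/140)*(-1/16)*(336 - 464) + 2214 = (1/140)*(-1/16)*(-128) + 2214 = 2/35 + 2214 = 77492/35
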